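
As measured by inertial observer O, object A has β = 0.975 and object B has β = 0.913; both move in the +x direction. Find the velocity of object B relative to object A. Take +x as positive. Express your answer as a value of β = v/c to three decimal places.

β = -0.565

β_A = 0.975, β_B = 0.913.
Transform to A's frame with the inverse velocity-addition law: u' = (u − v)/(1 − uv/c²), taking u = β_B and v = β_A.
u' = (0.913 − 0.975) / (1 − (0.975)(0.913)) = -0.0620/0.1098 = -0.5645.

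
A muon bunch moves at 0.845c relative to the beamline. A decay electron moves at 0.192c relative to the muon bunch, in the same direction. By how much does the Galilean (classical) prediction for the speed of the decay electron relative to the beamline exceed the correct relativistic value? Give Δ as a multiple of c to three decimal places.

Galilean: u_cl = 0.192 + 0.845 = 1.0370.
Relativistic: u_rel = (0.192 + 0.845) / (1 + 0.192·0.845) = 1.0370/1.1622 = 0.8922.
Δ = 1.0370 − 0.8922 = 0.1448.
(The classical prediction exceeds c; the relativistic result does not.)

Δ = 0.145c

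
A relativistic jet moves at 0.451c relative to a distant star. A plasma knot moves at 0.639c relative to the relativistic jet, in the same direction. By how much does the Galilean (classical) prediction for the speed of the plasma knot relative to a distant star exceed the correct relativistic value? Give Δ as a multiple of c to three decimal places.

Galilean: u_cl = 0.639 + 0.451 = 1.0900.
Relativistic: u_rel = (0.639 + 0.451) / (1 + 0.639·0.451) = 1.0900/1.2882 = 0.8461.
Δ = 1.0900 − 0.8461 = 0.2439.
(The classical prediction exceeds c; the relativistic result does not.)

Δ = 0.244c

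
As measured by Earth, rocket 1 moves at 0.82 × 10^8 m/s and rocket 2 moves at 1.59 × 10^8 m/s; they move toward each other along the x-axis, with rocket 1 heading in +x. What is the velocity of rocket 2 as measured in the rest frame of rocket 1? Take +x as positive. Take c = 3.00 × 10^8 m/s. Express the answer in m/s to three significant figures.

β_A = 0.273, β_B = -0.530 (dividing each by c = 3.00 × 10^8 m/s).
Transform to A's frame with the inverse velocity-addition law: u' = (u − v)/(1 − uv/c²), taking u = β_B and v = β_A.
u' = (-0.530 − 0.273) / (1 − (0.273)(-0.530)) = -0.8033/1.1449 = -0.7017.
u' = -0.7017 × 3.00 × 10^8 m/s.

-2.11 × 10^8 m/s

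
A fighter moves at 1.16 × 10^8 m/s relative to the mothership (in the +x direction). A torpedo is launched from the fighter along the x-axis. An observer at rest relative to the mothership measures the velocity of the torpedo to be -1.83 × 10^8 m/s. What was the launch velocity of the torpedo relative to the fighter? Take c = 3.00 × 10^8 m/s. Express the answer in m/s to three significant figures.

v = 0.387c, u = -0.610c.
Invert the composition law: u' = (u − v)/(1 − uv/c²).
u' = (-0.610 − 0.387) / (1 − (-0.610)(0.387)) = -0.9967/1.2359 = -0.8065.
u' = -0.8065 × 3.00 × 10^8 m/s.

-2.42 × 10^8 m/s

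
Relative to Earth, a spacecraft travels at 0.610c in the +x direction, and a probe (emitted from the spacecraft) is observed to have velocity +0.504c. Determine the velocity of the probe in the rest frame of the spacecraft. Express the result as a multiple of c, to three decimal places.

-0.153c

Invert the composition law: u' = (u − v)/(1 − uv/c²).
u' = (0.504 − 0.610) / (1 − (0.504)(0.610)) = -0.1060/0.6926 = -0.1531.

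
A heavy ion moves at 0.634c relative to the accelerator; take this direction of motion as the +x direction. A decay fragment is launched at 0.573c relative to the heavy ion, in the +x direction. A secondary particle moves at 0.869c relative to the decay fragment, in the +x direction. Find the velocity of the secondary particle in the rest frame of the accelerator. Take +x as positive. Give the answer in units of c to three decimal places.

0.992c

Apply u = (u' + v)/(1 + u'v/c²) successively, working outward toward the accelerator.
Start: velocity of the heavy ion relative to the accelerator = 0.6340c.
Compose with the decay fragment (u' = 0.573 in the heavy ion frame): u_1 = (0.573 + 0.634) / (1 + 0.573·0.634) = 1.2070/1.3633 = 0.8854.
Compose with the secondary particle (u' = 0.869 in the decay fragment frame): u_2 = (0.869 + 0.885) / (1 + 0.869·0.885) = 1.7544/1.7694 = 0.9915.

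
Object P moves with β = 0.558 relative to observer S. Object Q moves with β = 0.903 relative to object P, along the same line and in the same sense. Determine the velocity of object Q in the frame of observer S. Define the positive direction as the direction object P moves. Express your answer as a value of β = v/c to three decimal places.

With v = 0.558 and u' = 0.903 (in units of c),
u = (u' + v)/(1 + u'v/c²):
u = (0.903 + 0.558) / (1 + 0.903·0.558) = 1.4610/1.5039 = 0.9715

β = 0.971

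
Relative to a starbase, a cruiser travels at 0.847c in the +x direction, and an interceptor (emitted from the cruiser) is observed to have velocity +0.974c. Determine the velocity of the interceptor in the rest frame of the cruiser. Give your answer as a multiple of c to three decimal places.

Invert the composition law: u' = (u − v)/(1 − uv/c²).
u' = (0.974 − 0.847) / (1 − (0.974)(0.847)) = 0.1270/0.1750 = 0.7256.

+0.726c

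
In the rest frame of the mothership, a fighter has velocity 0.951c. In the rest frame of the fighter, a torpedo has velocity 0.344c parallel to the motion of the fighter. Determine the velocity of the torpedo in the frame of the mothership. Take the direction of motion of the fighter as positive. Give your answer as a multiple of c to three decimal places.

0.976c

With v = 0.951 and u' = 0.344 (in units of c),
u = (u' + v)/(1 + u'v/c²):
u = (0.344 + 0.951) / (1 + 0.344·0.951) = 1.2950/1.3271 = 0.9758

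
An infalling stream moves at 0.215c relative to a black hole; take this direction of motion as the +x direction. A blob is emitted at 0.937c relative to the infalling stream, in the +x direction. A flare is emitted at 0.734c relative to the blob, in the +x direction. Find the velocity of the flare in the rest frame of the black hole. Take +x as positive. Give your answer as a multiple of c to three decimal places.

0.994c

Apply u = (u' + v)/(1 + u'v/c²) successively, working outward toward the black hole.
Start: velocity of the infalling stream relative to the black hole = 0.2150c.
Compose with the blob (u' = 0.937 in the infalling stream frame): u_1 = (0.937 + 0.215) / (1 + 0.937·0.215) = 1.1520/1.2015 = 0.9588.
Compose with the flare (u' = 0.734 in the blob frame): u_2 = (0.734 + 0.959) / (1 + 0.734·0.959) = 1.6928/1.7038 = 0.9936.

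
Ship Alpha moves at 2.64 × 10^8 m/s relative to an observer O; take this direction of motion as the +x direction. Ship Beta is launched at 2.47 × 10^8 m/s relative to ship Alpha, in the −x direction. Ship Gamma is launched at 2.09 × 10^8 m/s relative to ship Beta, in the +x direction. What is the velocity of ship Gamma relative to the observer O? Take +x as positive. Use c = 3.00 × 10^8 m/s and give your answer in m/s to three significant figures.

+2.37 × 10^8 m/s

Apply u = (u' + v)/(1 + u'v/c²) successively, working outward toward the observer O.
(Dividing each given speed by c = 3.00 × 10^8 m/s to work in units of c.)
Start: velocity of ship Alpha relative to the observer O = 0.8800c.
Compose with ship Beta (u' = -0.823 in ship Alpha frame): u_1 = (-0.823 + 0.880) / (1 + (-0.823)·0.880) = 0.0567/0.2755 = 0.2057.
Compose with ship Gamma (u' = 0.697 in ship Beta frame): u_2 = (0.697 + 0.206) / (1 + 0.697·0.206) = 0.9024/1.1433 = 0.7893.
So u = 0.7893 × 3.00 × 10^8 m/s.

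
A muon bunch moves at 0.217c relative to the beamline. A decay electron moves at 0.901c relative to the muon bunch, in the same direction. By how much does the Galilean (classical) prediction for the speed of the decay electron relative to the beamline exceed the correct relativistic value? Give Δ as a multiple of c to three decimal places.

Galilean: u_cl = 0.901 + 0.217 = 1.1180.
Relativistic: u_rel = (0.901 + 0.217) / (1 + 0.901·0.217) = 1.1180/1.1955 = 0.9352.
Δ = 1.1180 − 0.9352 = 0.1828.
(The classical prediction exceeds c; the relativistic result does not.)

Δ = 0.183c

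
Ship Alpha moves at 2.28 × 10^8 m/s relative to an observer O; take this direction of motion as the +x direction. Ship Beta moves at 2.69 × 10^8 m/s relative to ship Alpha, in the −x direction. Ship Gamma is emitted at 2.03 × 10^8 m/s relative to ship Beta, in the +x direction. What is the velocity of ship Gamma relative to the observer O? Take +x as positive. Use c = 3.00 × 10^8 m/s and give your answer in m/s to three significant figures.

Apply u = (u' + v)/(1 + u'v/c²) successively, working outward toward the observer O.
(Dividing each given speed by c = 3.00 × 10^8 m/s to work in units of c.)
Start: velocity of ship Alpha relative to the observer O = 0.7600c.
Compose with ship Beta (u' = -0.897 in ship Alpha frame): u_1 = (-0.897 + 0.760) / (1 + (-0.897)·0.760) = -0.1367/0.3185 = -0.4290.
Compose with ship Gamma (u' = 0.677 in ship Beta frame): u_2 = (0.677 + (-0.429)) / (1 + 0.677·(-0.429)) = 0.2476/0.7097 = 0.3489.
So u = 0.3489 × 3.00 × 10^8 m/s.

+1.05 × 10^8 m/s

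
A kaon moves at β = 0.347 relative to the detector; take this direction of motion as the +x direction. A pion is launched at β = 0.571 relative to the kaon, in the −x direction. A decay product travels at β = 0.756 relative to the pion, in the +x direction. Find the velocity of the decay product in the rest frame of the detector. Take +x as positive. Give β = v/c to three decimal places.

Apply u = (u' + v)/(1 + u'v/c²) successively, working outward toward the detector.
Start: velocity of the kaon relative to the detector = 0.3470c.
Compose with the pion (u' = -0.571 in the kaon frame): u_1 = (-0.571 + 0.347) / (1 + (-0.571)·0.347) = -0.2240/0.8019 = -0.2793.
Compose with the decay product (u' = 0.756 in the pion frame): u_2 = (0.756 + (-0.279)) / (1 + 0.756·(-0.279)) = 0.4767/0.7888 = 0.6043.

β = +0.604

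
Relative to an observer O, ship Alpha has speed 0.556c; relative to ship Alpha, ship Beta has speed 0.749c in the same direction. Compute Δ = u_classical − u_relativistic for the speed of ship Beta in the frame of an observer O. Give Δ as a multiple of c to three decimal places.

Δ = 0.384c

Galilean: u_cl = 0.749 + 0.556 = 1.3050.
Relativistic: u_rel = (0.749 + 0.556) / (1 + 0.749·0.556) = 1.3050/1.4164 = 0.9213.
Δ = 1.3050 − 0.9213 = 0.3837.
(The classical prediction exceeds c; the relativistic result does not.)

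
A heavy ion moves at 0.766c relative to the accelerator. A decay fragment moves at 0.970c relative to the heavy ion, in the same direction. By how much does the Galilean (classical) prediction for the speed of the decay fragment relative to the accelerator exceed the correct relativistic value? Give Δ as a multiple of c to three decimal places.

Galilean: u_cl = 0.970 + 0.766 = 1.7360.
Relativistic: u_rel = (0.970 + 0.766) / (1 + 0.970·0.766) = 1.7360/1.7430 = 0.9960.
Δ = 1.7360 − 0.9960 = 0.7400.
(The classical prediction exceeds c; the relativistic result does not.)

Δ = 0.740c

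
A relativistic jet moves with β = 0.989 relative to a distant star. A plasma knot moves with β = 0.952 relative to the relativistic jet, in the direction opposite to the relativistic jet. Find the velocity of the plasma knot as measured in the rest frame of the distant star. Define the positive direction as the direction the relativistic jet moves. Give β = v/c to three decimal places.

β = +0.633

With v = 0.989 and u' = -0.952 (in units of c),
u = (u' + v)/(1 + u'v/c²):
u = (-0.952 + 0.989) / (1 + (-0.952)·0.989) = 0.0370/0.0585 = 0.6328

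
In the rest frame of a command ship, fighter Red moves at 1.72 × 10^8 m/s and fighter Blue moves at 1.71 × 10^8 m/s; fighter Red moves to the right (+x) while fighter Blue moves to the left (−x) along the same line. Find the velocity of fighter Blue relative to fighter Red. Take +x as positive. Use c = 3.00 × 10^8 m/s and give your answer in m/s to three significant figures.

β_A = 0.573, β_B = -0.570 (dividing each by c = 3.00 × 10^8 m/s).
Transform to A's frame with the inverse velocity-addition law: u' = (u − v)/(1 − uv/c²), taking u = β_B and v = β_A.
u' = (-0.570 − 0.573) / (1 − (0.573)(-0.570)) = -1.1433/1.3268 = -0.8617.
u' = -0.8617 × 3.00 × 10^8 m/s.

-2.59 × 10^8 m/s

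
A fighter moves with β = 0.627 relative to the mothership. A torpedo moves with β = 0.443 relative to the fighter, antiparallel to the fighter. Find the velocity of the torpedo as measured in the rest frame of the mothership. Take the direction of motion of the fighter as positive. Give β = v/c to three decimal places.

β = +0.255

With v = 0.627 and u' = -0.443 (in units of c),
u = (u' + v)/(1 + u'v/c²):
u = (-0.443 + 0.627) / (1 + (-0.443)·0.627) = 0.1840/0.7222 = 0.2548
(Galilean addition would give +0.184c.)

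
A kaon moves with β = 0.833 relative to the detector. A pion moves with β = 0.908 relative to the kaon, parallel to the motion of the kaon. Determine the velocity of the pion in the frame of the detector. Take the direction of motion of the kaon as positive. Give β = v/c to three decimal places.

β = 0.991

With v = 0.833 and u' = 0.908 (in units of c),
u = (u' + v)/(1 + u'v/c²):
u = (0.908 + 0.833) / (1 + 0.908·0.833) = 1.7410/1.7564 = 0.9913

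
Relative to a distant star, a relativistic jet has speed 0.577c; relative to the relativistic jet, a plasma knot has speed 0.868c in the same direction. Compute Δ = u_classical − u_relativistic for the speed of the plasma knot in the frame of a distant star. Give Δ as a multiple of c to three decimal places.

Galilean: u_cl = 0.868 + 0.577 = 1.4450.
Relativistic: u_rel = (0.868 + 0.577) / (1 + 0.868·0.577) = 1.4450/1.5008 = 0.9628.
Δ = 1.4450 − 0.9628 = 0.4822.
(The classical prediction exceeds c; the relativistic result does not.)

Δ = 0.482c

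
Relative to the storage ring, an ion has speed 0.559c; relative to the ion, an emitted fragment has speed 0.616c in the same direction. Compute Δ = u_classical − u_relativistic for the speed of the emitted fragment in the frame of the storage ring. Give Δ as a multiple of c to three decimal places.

Galilean: u_cl = 0.616 + 0.559 = 1.1750.
Relativistic: u_rel = (0.616 + 0.559) / (1 + 0.616·0.559) = 1.1750/1.3443 = 0.8740.
Δ = 1.1750 − 0.8740 = 0.3010.
(The classical prediction exceeds c; the relativistic result does not.)

Δ = 0.301c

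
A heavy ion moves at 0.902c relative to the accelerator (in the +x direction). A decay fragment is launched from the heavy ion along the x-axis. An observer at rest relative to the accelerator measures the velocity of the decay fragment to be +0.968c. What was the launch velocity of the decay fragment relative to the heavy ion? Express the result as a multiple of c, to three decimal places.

+0.520c

Invert the composition law: u' = (u − v)/(1 − uv/c²).
u' = (0.968 − 0.902) / (1 − (0.968)(0.902)) = 0.0660/0.1269 = 0.5202.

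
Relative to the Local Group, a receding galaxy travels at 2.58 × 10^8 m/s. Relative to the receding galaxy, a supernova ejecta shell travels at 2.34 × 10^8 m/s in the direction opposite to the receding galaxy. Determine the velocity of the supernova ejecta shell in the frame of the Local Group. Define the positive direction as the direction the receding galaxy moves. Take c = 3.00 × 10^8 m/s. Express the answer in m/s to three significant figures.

In units of c (dividing by 3.00 × 10^8 m/s): v = 0.860, u' = -0.780.
u = (u' + v)/(1 + u'v/c²):
u = (-0.780 + 0.860) / (1 + (-0.780)·0.860) = 0.0800/0.3292 = 0.2430
(Galilean addition would give +0.080c.)
Converting back: u = 0.2430 × 3.00 × 10^8 m/s.

+7.29 × 10^7 m/s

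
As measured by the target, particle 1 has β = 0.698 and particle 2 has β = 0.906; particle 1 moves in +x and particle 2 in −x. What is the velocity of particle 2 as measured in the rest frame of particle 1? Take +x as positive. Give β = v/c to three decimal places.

β_A = 0.698, β_B = -0.906.
Transform to A's frame with the inverse velocity-addition law: u' = (u − v)/(1 − uv/c²), taking u = β_B and v = β_A.
u' = (-0.906 − 0.698) / (1 − (0.698)(-0.906)) = -1.6040/1.6324 = -0.9826.

β = -0.983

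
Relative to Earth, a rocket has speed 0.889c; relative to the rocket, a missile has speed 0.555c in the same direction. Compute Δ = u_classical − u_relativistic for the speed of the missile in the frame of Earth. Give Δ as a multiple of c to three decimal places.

Δ = 0.477c

Galilean: u_cl = 0.555 + 0.889 = 1.4440.
Relativistic: u_rel = (0.555 + 0.889) / (1 + 0.555·0.889) = 1.4440/1.4934 = 0.9669.
Δ = 1.4440 − 0.9669 = 0.4771.
(The classical prediction exceeds c; the relativistic result does not.)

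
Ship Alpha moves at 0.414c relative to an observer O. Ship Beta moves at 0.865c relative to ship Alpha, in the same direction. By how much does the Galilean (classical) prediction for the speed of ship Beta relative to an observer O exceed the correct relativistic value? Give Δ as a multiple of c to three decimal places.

Galilean: u_cl = 0.865 + 0.414 = 1.2790.
Relativistic: u_rel = (0.865 + 0.414) / (1 + 0.865·0.414) = 1.2790/1.3581 = 0.9417.
Δ = 1.2790 − 0.9417 = 0.3373.
(The classical prediction exceeds c; the relativistic result does not.)

Δ = 0.337c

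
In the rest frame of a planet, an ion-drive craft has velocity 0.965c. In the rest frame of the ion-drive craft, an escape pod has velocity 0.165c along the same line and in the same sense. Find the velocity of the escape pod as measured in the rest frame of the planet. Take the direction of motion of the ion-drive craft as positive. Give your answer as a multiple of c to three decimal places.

0.975c

With v = 0.965 and u' = 0.165 (in units of c),
u = (u' + v)/(1 + u'v/c²):
u = (0.165 + 0.965) / (1 + 0.165·0.965) = 1.1300/1.1592 = 0.9748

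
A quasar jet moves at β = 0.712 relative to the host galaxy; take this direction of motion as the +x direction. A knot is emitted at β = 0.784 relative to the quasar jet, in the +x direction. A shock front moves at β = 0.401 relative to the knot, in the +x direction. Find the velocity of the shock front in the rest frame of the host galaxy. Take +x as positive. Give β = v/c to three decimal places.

Apply u = (u' + v)/(1 + u'v/c²) successively, working outward toward the host galaxy.
Start: velocity of the quasar jet relative to the host galaxy = 0.7120c.
Compose with the knot (u' = 0.784 in the quasar jet frame): u_1 = (0.784 + 0.712) / (1 + 0.784·0.712) = 1.4960/1.5582 = 0.9601.
Compose with the shock front (u' = 0.401 in the knot frame): u_2 = (0.401 + 0.960) / (1 + 0.401·0.960) = 1.3611/1.3850 = 0.9827.

β = 0.983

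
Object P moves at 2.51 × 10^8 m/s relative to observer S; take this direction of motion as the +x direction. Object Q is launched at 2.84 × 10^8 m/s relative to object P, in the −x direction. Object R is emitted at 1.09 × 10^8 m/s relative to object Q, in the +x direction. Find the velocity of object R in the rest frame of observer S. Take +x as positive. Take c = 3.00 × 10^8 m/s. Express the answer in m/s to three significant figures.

-6.15 × 10^7 m/s

Apply u = (u' + v)/(1 + u'v/c²) successively, working outward toward observer S.
(Dividing each given speed by c = 3.00 × 10^8 m/s to work in units of c.)
Start: velocity of object P relative to observer S = 0.8367c.
Compose with object Q (u' = -0.947 in object P frame): u_1 = (-0.947 + 0.837) / (1 + (-0.947)·0.837) = -0.1100/0.2080 = -0.5290.
Compose with object R (u' = 0.363 in object Q frame): u_2 = (0.363 + (-0.529)) / (1 + 0.363·(-0.529)) = -0.1656/0.8078 = -0.2050.
So u = -0.2050 × 3.00 × 10^8 m/s.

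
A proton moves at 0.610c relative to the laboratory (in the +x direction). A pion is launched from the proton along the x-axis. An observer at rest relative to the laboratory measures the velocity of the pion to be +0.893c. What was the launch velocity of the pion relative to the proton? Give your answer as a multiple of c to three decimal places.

+0.622c

Invert the composition law: u' = (u − v)/(1 − uv/c²).
u' = (0.893 − 0.610) / (1 − (0.893)(0.610)) = 0.2830/0.4553 = 0.6216.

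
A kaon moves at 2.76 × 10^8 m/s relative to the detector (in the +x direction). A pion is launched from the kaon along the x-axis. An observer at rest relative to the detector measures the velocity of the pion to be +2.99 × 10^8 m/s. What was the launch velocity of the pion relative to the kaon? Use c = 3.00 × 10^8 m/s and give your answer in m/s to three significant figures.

v = 0.920c, u = 0.997c.
Invert the composition law: u' = (u − v)/(1 − uv/c²).
u' = (0.997 − 0.920) / (1 − (0.997)(0.920)) = 0.0767/0.0831 = 0.9230.
u' = 0.9230 × 3.00 × 10^8 m/s.

+2.77 × 10^8 m/s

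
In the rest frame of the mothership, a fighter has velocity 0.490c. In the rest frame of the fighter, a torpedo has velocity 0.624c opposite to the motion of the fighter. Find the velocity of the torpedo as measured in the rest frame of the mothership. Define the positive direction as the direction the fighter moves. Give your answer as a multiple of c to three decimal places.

-0.193c

With v = 0.490 and u' = -0.624 (in units of c),
u = (u' + v)/(1 + u'v/c²):
u = (-0.624 + 0.490) / (1 + (-0.624)·0.490) = -0.1340/0.6942 = -0.1930
(Galilean addition would give -0.134c.)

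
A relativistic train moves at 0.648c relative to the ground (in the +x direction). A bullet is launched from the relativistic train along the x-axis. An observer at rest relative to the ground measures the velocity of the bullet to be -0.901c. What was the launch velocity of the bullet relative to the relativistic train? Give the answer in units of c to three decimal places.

Invert the composition law: u' = (u − v)/(1 − uv/c²).
u' = (-0.901 − 0.648) / (1 − (-0.901)(0.648)) = -1.5490/1.5838 = -0.9780.

-0.978c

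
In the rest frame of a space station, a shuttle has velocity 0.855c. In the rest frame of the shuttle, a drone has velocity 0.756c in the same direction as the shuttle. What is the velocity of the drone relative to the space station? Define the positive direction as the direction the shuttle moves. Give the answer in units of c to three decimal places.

With v = 0.855 and u' = 0.756 (in units of c),
u = (u' + v)/(1 + u'v/c²):
u = (0.756 + 0.855) / (1 + 0.756·0.855) = 1.6110/1.6464 = 0.9785
(Galilean addition would give +1.611c, exceeding c.)

0.979c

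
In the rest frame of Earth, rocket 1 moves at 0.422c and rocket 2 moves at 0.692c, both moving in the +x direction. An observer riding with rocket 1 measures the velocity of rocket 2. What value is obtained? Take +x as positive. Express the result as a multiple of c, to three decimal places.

+0.381c

β_A = 0.422, β_B = 0.692.
Transform to A's frame with the inverse velocity-addition law: u' = (u − v)/(1 − uv/c²), taking u = β_B and v = β_A.
u' = (0.692 − 0.422) / (1 − (0.422)(0.692)) = 0.2700/0.7080 = 0.3814.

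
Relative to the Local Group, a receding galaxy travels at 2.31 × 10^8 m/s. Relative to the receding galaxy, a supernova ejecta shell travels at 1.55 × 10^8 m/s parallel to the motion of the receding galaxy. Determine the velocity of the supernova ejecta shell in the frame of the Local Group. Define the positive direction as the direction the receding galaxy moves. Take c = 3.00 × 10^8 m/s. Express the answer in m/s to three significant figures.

In units of c (dividing by 3.00 × 10^8 m/s): v = 0.770, u' = 0.517.
u = (u' + v)/(1 + u'v/c²):
u = (0.517 + 0.770) / (1 + 0.517·0.770) = 1.2867/1.3978 = 0.9205
(Galilean addition would give +1.287c, exceeding c.)
Converting back: u = 0.9205 × 3.00 × 10^8 m/s.

2.76 × 10^8 m/s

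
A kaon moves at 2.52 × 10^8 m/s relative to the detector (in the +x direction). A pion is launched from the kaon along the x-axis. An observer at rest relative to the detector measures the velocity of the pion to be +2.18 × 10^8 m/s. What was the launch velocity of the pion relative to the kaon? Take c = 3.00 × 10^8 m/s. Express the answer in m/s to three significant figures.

v = 0.840c, u = 0.727c.
Invert the composition law: u' = (u − v)/(1 − uv/c²).
u' = (0.727 − 0.840) / (1 − (0.727)(0.840)) = -0.1133/0.3896 = -0.2909.
u' = -0.2909 × 3.00 × 10^8 m/s.

-8.73 × 10^7 m/s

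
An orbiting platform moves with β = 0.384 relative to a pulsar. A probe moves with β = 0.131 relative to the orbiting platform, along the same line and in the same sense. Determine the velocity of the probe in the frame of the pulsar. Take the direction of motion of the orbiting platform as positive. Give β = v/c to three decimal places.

β = 0.490

With v = 0.384 and u' = 0.131 (in units of c),
u = (u' + v)/(1 + u'v/c²):
u = (0.131 + 0.384) / (1 + 0.131·0.384) = 0.5150/1.0503 = 0.4903
(Galilean addition would give +0.515c.)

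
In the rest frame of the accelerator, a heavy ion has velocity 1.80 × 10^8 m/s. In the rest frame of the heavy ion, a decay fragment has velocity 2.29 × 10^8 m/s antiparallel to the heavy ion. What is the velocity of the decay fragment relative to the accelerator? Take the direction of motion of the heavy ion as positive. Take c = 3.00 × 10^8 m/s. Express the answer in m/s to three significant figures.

In units of c (dividing by 3.00 × 10^8 m/s): v = 0.600, u' = -0.763.
u = (u' + v)/(1 + u'v/c²):
u = (-0.763 + 0.600) / (1 + (-0.763)·0.600) = -0.1633/0.5420 = -0.3014
Converting back: u = -0.3014 × 3.00 × 10^8 m/s.

-9.04 × 10^7 m/s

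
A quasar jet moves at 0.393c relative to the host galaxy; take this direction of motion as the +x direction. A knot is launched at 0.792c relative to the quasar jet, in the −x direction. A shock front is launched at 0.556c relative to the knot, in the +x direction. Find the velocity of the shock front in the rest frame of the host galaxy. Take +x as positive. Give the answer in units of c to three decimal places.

-0.034c

Apply u = (u' + v)/(1 + u'v/c²) successively, working outward toward the host galaxy.
Start: velocity of the quasar jet relative to the host galaxy = 0.3930c.
Compose with the knot (u' = -0.792 in the quasar jet frame): u_1 = (-0.792 + 0.393) / (1 + (-0.792)·0.393) = -0.3990/0.6887 = -0.5793.
Compose with the shock front (u' = 0.556 in the knot frame): u_2 = (0.556 + (-0.579)) / (1 + 0.556·(-0.579)) = -0.0233/0.6779 = -0.0344.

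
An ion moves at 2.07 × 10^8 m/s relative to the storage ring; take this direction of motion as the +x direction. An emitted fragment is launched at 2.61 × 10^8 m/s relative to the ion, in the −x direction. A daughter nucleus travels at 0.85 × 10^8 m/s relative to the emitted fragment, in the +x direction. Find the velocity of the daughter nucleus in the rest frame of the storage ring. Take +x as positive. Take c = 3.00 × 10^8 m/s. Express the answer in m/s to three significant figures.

-5.74 × 10^7 m/s

Apply u = (u' + v)/(1 + u'v/c²) successively, working outward toward the storage ring.
(Dividing each given speed by c = 3.00 × 10^8 m/s to work in units of c.)
Start: velocity of the ion relative to the storage ring = 0.6900c.
Compose with the emitted fragment (u' = -0.870 in the ion frame): u_1 = (-0.870 + 0.690) / (1 + (-0.870)·0.690) = -0.1800/0.3997 = -0.4503.
Compose with the daughter nucleus (u' = 0.283 in the emitted fragment frame): u_2 = (0.283 + (-0.450)) / (1 + 0.283·(-0.450)) = -0.1670/0.8724 = -0.1914.
So u = -0.1914 × 3.00 × 10^8 m/s.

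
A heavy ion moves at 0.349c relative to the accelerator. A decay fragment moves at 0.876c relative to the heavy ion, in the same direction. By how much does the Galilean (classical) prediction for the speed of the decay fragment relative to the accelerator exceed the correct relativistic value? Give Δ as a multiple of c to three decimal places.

Galilean: u_cl = 0.876 + 0.349 = 1.2250.
Relativistic: u_rel = (0.876 + 0.349) / (1 + 0.876·0.349) = 1.2250/1.3057 = 0.9382.
Δ = 1.2250 − 0.9382 = 0.2868.
(The classical prediction exceeds c; the relativistic result does not.)

Δ = 0.287c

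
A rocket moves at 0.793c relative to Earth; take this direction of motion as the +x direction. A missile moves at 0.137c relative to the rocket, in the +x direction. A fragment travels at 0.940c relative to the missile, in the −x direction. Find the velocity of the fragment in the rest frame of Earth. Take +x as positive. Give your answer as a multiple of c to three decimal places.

Apply u = (u' + v)/(1 + u'v/c²) successively, working outward toward Earth.
Start: velocity of the rocket relative to Earth = 0.7930c.
Compose with the missile (u' = 0.137 in the rocket frame): u_1 = (0.137 + 0.793) / (1 + 0.137·0.793) = 0.9300/1.1086 = 0.8389.
Compose with the fragment (u' = -0.940 in the missile frame): u_2 = (-0.940 + 0.839) / (1 + (-0.940)·0.839) = -0.1011/0.2115 = -0.4783.

-0.478c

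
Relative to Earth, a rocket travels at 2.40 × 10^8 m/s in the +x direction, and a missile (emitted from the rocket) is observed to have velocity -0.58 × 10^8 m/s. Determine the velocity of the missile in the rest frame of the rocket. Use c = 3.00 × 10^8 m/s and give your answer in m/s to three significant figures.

v = 0.800c, u = -0.193c.
Invert the composition law: u' = (u − v)/(1 − uv/c²).
u' = (-0.193 − 0.800) / (1 − (-0.193)(0.800)) = -0.9933/1.1547 = -0.8603.
u' = -0.8603 × 3.00 × 10^8 m/s.

-2.58 × 10^8 m/s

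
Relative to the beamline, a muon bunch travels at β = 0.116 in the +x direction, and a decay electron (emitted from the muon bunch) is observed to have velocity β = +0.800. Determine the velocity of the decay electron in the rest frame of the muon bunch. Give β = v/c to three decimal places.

Invert the composition law: u' = (u − v)/(1 − uv/c²).
u' = (0.800 − 0.116) / (1 − (0.800)(0.116)) = 0.6840/0.9072 = 0.7540.

β = +0.754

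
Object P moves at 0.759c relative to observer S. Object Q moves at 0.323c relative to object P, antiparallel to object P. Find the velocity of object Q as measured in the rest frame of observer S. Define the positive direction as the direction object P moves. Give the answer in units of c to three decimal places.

With v = 0.759 and u' = -0.323 (in units of c),
u = (u' + v)/(1 + u'v/c²):
u = (-0.323 + 0.759) / (1 + (-0.323)·0.759) = 0.4360/0.7548 = 0.5776

+0.578c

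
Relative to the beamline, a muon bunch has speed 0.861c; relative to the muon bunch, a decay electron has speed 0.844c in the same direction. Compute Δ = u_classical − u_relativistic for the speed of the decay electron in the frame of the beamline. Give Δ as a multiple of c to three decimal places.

Δ = 0.718c

Galilean: u_cl = 0.844 + 0.861 = 1.7050.
Relativistic: u_rel = (0.844 + 0.861) / (1 + 0.844·0.861) = 1.7050/1.7267 = 0.9874.
Δ = 1.7050 − 0.9874 = 0.7176.
(The classical prediction exceeds c; the relativistic result does not.)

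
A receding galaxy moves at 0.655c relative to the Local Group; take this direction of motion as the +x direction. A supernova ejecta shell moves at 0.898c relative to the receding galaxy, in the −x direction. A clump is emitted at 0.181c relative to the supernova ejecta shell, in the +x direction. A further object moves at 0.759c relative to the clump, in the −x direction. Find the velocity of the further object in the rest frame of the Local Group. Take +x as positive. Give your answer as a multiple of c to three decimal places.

-0.903c

Apply u = (u' + v)/(1 + u'v/c²) successively, working outward toward the Local Group.
Start: velocity of the receding galaxy relative to the Local Group = 0.6550c.
Compose with the supernova ejecta shell (u' = -0.898 in the receding galaxy frame): u_1 = (-0.898 + 0.655) / (1 + (-0.898)·0.655) = -0.2430/0.4118 = -0.5901.
Compose with the clump (u' = 0.181 in the supernova ejecta shell frame): u_2 = (0.181 + (-0.590)) / (1 + 0.181·(-0.590)) = -0.4091/0.8932 = -0.4580.
Compose with the further object (u' = -0.759 in the clump frame): u_3 = (-0.759 + (-0.458)) / (1 + (-0.759)·(-0.458)) = -1.2170/1.3476 = -0.9031.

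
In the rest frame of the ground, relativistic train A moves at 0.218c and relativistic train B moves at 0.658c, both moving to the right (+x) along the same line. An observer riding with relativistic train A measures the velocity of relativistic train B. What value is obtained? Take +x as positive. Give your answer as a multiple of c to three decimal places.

+0.514c

β_A = 0.218, β_B = 0.658.
Transform to A's frame with the inverse velocity-addition law: u' = (u − v)/(1 − uv/c²), taking u = β_B and v = β_A.
u' = (0.658 − 0.218) / (1 − (0.218)(0.658)) = 0.4400/0.8566 = 0.5137.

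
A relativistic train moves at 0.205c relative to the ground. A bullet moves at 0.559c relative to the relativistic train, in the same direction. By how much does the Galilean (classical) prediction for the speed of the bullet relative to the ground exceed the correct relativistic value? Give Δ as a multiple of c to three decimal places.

Δ = 0.079c

Galilean: u_cl = 0.559 + 0.205 = 0.7640.
Relativistic: u_rel = (0.559 + 0.205) / (1 + 0.559·0.205) = 0.7640/1.1146 = 0.6855.
Δ = 0.7640 − 0.6855 = 0.0785.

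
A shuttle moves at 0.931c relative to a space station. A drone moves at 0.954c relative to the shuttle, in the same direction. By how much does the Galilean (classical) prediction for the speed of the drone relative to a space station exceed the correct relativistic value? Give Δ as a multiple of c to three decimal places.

Δ = 0.887c

Galilean: u_cl = 0.954 + 0.931 = 1.8850.
Relativistic: u_rel = (0.954 + 0.931) / (1 + 0.954·0.931) = 1.8850/1.8882 = 0.9983.
Δ = 1.8850 − 0.9983 = 0.8867.
(The classical prediction exceeds c; the relativistic result does not.)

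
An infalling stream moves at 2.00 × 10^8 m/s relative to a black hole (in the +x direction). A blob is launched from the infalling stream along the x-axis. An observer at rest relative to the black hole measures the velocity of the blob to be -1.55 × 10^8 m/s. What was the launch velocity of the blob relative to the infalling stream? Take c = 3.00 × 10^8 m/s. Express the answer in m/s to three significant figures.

v = 0.667c, u = -0.517c.
Invert the composition law: u' = (u − v)/(1 − uv/c²).
u' = (-0.517 − 0.667) / (1 − (-0.517)(0.667)) = -1.1833/1.3444 = -0.8802.
u' = -0.8802 × 3.00 × 10^8 m/s.

-2.64 × 10^8 m/s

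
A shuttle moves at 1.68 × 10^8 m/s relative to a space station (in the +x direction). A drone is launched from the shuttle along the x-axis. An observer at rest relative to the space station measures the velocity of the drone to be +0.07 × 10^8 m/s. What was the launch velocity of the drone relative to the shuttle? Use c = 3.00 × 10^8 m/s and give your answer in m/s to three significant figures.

-1.63 × 10^8 m/s

v = 0.560c, u = 0.023c.
Invert the composition law: u' = (u − v)/(1 − uv/c²).
u' = (0.023 − 0.560) / (1 − (0.023)(0.560)) = -0.5367/0.9869 = -0.5438.
u' = -0.5438 × 3.00 × 10^8 m/s.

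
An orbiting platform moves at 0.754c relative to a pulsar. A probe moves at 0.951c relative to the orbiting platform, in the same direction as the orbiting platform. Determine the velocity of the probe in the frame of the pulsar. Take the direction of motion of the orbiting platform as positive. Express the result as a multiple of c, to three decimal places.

0.993c

With v = 0.754 and u' = 0.951 (in units of c),
u = (u' + v)/(1 + u'v/c²):
u = (0.951 + 0.754) / (1 + 0.951·0.754) = 1.7050/1.7171 = 0.9930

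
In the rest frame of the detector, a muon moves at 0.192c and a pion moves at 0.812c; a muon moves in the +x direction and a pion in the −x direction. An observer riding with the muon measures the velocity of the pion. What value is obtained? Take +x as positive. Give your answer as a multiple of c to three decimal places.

-0.869c

β_A = 0.192, β_B = -0.812.
Transform to A's frame with the inverse velocity-addition law: u' = (u − v)/(1 − uv/c²), taking u = β_B and v = β_A.
u' = (-0.812 − 0.192) / (1 − (0.192)(-0.812)) = -1.0040/1.1559 = -0.8686.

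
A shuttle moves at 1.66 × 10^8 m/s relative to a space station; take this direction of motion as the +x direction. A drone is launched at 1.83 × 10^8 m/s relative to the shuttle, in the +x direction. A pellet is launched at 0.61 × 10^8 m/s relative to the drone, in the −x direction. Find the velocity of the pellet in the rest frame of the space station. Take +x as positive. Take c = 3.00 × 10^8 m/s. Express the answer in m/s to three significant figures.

Apply u = (u' + v)/(1 + u'v/c²) successively, working outward toward the space station.
(Dividing each given speed by c = 3.00 × 10^8 m/s to work in units of c.)
Start: velocity of the shuttle relative to the space station = 0.5533c.
Compose with the drone (u' = 0.610 in the shuttle frame): u_1 = (0.610 + 0.553) / (1 + 0.610·0.553) = 1.1633/1.3375 = 0.8698.
Compose with the pellet (u' = -0.203 in the drone frame): u_2 = (-0.203 + 0.870) / (1 + (-0.203)·0.870) = 0.6664/0.8231 = 0.8096.
So u = 0.8096 × 3.00 × 10^8 m/s.

+2.43 × 10^8 m/s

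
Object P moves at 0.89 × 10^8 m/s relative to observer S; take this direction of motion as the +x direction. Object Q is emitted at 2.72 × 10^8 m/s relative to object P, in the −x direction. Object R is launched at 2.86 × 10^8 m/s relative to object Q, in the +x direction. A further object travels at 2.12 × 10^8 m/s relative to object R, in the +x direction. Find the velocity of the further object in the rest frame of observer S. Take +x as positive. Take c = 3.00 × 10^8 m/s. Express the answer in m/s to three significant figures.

+2.74 × 10^8 m/s

Apply u = (u' + v)/(1 + u'v/c²) successively, working outward toward observer S.
(Dividing each given speed by c = 3.00 × 10^8 m/s to work in units of c.)
Start: velocity of object P relative to observer S = 0.2967c.
Compose with object Q (u' = -0.907 in object P frame): u_1 = (-0.907 + 0.297) / (1 + (-0.907)·0.297) = -0.6100/0.7310 = -0.8344.
Compose with object R (u' = 0.953 in object Q frame): u_2 = (0.953 + (-0.834)) / (1 + 0.953·(-0.834)) = 0.1189/0.2045 = 0.5814.
Compose with the further object (u' = 0.707 in object R frame): u_3 = (0.707 + 0.581) / (1 + 0.707·0.581) = 1.2880/1.4108 = 0.9130.
So u = 0.9130 × 3.00 × 10^8 m/s.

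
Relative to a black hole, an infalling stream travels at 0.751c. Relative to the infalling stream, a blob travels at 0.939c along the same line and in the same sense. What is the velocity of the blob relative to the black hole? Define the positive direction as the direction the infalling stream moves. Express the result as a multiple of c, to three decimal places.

0.991c

With v = 0.751 and u' = 0.939 (in units of c),
u = (u' + v)/(1 + u'v/c²):
u = (0.939 + 0.751) / (1 + 0.939·0.751) = 1.6900/1.7052 = 0.9911
(Galilean addition would give +1.690c, exceeding c.)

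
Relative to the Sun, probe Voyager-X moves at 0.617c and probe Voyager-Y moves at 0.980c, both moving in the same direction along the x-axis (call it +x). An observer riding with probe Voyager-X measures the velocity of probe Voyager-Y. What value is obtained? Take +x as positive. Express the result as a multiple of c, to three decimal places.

+0.918c

β_A = 0.617, β_B = 0.980.
Transform to A's frame with the inverse velocity-addition law: u' = (u − v)/(1 − uv/c²), taking u = β_B and v = β_A.
u' = (0.980 − 0.617) / (1 − (0.617)(0.980)) = 0.3630/0.3953 = 0.9182.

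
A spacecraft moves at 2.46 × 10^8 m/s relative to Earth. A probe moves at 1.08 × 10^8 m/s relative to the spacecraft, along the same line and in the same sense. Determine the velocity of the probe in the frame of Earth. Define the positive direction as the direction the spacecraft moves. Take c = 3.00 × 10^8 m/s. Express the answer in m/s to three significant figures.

2.73 × 10^8 m/s

In units of c (dividing by 3.00 × 10^8 m/s): v = 0.820, u' = 0.360.
u = (u' + v)/(1 + u'v/c²):
u = (0.360 + 0.820) / (1 + 0.360·0.820) = 1.1800/1.2952 = 0.9111
(Galilean addition would give +1.180c, exceeding c.)
Converting back: u = 0.9111 × 3.00 × 10^8 m/s.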